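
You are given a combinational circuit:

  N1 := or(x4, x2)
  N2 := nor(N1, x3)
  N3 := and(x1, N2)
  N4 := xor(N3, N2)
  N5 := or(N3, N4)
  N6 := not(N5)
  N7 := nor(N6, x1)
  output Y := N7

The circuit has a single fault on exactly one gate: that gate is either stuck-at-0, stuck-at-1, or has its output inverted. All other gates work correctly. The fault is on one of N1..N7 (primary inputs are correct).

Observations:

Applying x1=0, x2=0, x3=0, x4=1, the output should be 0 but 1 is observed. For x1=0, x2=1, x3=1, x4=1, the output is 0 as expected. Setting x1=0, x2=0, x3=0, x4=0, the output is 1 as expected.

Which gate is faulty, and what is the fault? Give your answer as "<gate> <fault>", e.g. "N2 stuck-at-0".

N1 stuck-at-0

Fault-free values for test 1 (x1=0, x2=0, x3=0, x4=1): N1=1, N2=0, N3=0, N4=0, N5=0, N6=1, N7=0, giving Y=0. Observed 1.
Test 1: faults giving observed 1 are {N1 stuck-at-0, N1 inverted output, N2 stuck-at-1, N2 inverted output, N3 stuck-at-1, N3 inverted output, N4 stuck-at-1, N4 inverted output, N5 stuck-at-1, N5 inverted output, N6 stuck-at-0, N6 inverted output, N7 stuck-at-1, N7 inverted output}.
Test 2 (x1=0, x2=1, x3=1, x4=1): fault-free N1=1, N2=0, N3=0, N4=0, N5=0, N6=1, N7=0 → 0; observed 0. Eliminates N2 stuck-at-1, N2 inverted output, N3 stuck-at-1, N3 inverted output, N4 stuck-at-1, N4 inverted output, N5 stuck-at-1, N5 inverted output, N6 stuck-at-0, N6 inverted output, N7 stuck-at-1, N7 inverted output.
Test 3 (x1=0, x2=0, x3=0, x4=0): fault-free N1=0, N2=1, N3=0, N4=1, N5=1, N6=0, N7=1 → 1; observed 1. Eliminates N1 inverted output.
Only N1 stuck-at-0 is consistent with every test.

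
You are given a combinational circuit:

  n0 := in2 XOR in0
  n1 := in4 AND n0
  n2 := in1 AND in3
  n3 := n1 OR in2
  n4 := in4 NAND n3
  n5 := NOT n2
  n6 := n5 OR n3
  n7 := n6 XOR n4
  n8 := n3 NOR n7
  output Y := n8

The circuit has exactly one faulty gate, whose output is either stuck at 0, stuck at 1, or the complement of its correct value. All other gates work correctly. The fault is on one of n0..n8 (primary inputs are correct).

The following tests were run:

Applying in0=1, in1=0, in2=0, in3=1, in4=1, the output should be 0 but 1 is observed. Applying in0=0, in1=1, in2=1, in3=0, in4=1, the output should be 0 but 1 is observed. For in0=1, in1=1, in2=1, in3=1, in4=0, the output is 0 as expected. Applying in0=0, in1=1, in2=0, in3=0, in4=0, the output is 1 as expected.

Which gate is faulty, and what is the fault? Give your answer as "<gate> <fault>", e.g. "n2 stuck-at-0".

n3 stuck-at-0

Fault-free values for test 1 (in0=1, in1=0, in2=0, in3=1, in4=1): n0=1, n1=1, n2=0, n3=1, n4=0, n5=1, n6=1, n7=1, n8=0, giving Y=0. Observed 1.
Test 1: faults giving observed 1 are {n0 stuck-at-0, n0 inverted output, n1 stuck-at-0, n1 inverted output, n3 stuck-at-0, n3 inverted output, n8 stuck-at-1, n8 inverted output}.
Test 2 (in0=0, in1=1, in2=1, in3=0, in4=1): fault-free n0=1, n1=1, n2=0, n3=1, n4=0, n5=1, n6=1, n7=1, n8=0 → 0; observed 1. Eliminates n0 stuck-at-0, n0 inverted output, n1 stuck-at-0, n1 inverted output.
Test 3 (in0=1, in1=1, in2=1, in3=1, in4=0): fault-free n0=0, n1=0, n2=1, n3=1, n4=1, n5=0, n6=1, n7=0, n8=0 → 0; observed 0. Eliminates n8 stuck-at-1, n8 inverted output.
Test 4 (in0=0, in1=1, in2=0, in3=0, in4=0): fault-free n0=0, n1=0, n2=0, n3=0, n4=1, n5=1, n6=1, n7=0, n8=1 → 1; observed 1. Eliminates n3 inverted output.
Only n3 stuck-at-0 is consistent with every test.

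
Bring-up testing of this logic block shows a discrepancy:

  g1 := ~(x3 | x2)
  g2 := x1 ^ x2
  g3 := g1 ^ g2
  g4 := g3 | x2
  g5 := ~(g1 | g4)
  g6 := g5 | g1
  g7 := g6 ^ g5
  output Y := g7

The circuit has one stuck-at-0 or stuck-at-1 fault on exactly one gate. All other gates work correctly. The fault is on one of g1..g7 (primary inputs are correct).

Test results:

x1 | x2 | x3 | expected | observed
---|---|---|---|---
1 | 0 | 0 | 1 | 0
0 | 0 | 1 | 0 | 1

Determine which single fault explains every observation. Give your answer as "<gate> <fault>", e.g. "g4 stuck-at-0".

g6 stuck-at-0

Fault-free values for test 1 (x1=1, x2=0, x3=0): g1=1, g2=1, g3=0, g4=0, g5=0, g6=1, g7=1, giving Y=1. Observed 0.
Test 1: faults giving observed 0 are {g1 stuck-at-0, g5 stuck-at-1, g6 stuck-at-0, g7 stuck-at-0}.
Test 2 (x1=0, x2=0, x3=1): fault-free g1=0, g2=0, g3=0, g4=0, g5=1, g6=1, g7=0 → 0; observed 1. Eliminates g1 stuck-at-0, g5 stuck-at-1, g7 stuck-at-0.
Only g6 stuck-at-0 is consistent with every test.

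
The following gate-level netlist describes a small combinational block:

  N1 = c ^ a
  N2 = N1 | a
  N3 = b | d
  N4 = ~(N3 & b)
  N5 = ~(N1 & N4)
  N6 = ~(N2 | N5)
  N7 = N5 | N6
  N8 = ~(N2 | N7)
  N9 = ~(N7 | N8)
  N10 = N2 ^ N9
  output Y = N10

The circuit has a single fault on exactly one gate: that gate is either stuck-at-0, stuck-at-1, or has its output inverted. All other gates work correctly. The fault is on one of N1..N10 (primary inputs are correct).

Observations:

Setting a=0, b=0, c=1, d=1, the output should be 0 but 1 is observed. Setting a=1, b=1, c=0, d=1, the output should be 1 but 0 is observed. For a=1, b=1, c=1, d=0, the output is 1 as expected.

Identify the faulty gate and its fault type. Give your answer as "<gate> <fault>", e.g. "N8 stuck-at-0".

Fault-free values for test 1 (a=0, b=0, c=1, d=1): N1=1, N2=1, N3=1, N4=1, N5=0, N6=0, N7=0, N8=0, N9=1, N10=0, giving Y=0. Observed 1.
Test 1: faults giving observed 1 are {N4 stuck-at-0, N4 inverted output, N5 stuck-at-1, N5 inverted output, N6 stuck-at-1, N6 inverted output, N7 stuck-at-1, N7 inverted output, N8 stuck-at-1, N8 inverted output, N9 stuck-at-0, N9 inverted output, N10 stuck-at-1, N10 inverted output}.
Test 2 (a=1, b=1, c=0, d=1): fault-free N1=1, N2=1, N3=1, N4=0, N5=1, N6=0, N7=1, N8=0, N9=0, N10=1 → 1; observed 0. Eliminates N4 stuck-at-0, N5 stuck-at-1, N6 stuck-at-1, N6 inverted output, N7 stuck-at-1, N8 stuck-at-1, N8 inverted output, N9 stuck-at-0, N10 stuck-at-1.
Test 3 (a=1, b=1, c=1, d=0): fault-free N1=0, N2=1, N3=1, N4=0, N5=1, N6=0, N7=1, N8=0, N9=0, N10=1 → 1; observed 1. Eliminates N5 inverted output, N7 inverted output, N9 inverted output, N10 inverted output.
Only N4 inverted output is consistent with every test.

N4 inverted output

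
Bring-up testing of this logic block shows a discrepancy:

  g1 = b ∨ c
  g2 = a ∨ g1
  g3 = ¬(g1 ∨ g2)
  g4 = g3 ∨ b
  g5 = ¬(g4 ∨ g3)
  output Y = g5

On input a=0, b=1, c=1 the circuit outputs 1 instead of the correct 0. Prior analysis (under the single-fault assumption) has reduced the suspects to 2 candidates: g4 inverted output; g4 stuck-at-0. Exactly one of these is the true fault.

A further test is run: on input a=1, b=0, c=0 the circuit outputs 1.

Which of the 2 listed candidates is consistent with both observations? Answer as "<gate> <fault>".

g4 stuck-at-0

Evaluate each candidate on input a=1, b=0, c=0:
  g4 inverted output: g1=0, g2=1, g3=0, g4=1 [inverted output], g5=0 → 0 — eliminated
  g4 stuck-at-0: g1=0, g2=1, g3=0, g4=0 [stuck-at-0], g5=1 → 1 — matches
Only g4 stuck-at-0 reproduces the observed 1.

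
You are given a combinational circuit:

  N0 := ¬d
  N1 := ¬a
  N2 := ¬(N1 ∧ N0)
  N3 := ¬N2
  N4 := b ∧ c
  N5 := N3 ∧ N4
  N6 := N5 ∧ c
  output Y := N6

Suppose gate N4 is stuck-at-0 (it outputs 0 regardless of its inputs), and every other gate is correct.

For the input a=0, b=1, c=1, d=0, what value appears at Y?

Propagate with N4 forced: N0=1, N1=1, N2=0, N3=1, N4=0 [stuck-at-0], N5=0, N6=0.
So Y = 0. (Without the fault it would be 1.)

0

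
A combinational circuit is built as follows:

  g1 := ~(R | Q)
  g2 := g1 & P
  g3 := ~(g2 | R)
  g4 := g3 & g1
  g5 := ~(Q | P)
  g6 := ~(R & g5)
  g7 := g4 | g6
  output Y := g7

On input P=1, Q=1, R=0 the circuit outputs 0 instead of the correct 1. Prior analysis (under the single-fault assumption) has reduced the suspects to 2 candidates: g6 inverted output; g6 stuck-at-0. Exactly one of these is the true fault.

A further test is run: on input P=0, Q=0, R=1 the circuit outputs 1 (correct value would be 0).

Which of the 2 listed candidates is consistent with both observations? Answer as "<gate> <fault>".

g6 inverted output

Evaluate each candidate on input P=0, Q=0, R=1:
  g6 inverted output: g1=0, g2=0, g3=0, g4=0, g5=1, g6=1 [inverted output], g7=1 → 1 — matches
  g6 stuck-at-0: g1=0, g2=0, g3=0, g4=0, g5=1, g6=0 [stuck-at-0], g7=0 → 0 — eliminated
Only g6 inverted output reproduces the observed 1.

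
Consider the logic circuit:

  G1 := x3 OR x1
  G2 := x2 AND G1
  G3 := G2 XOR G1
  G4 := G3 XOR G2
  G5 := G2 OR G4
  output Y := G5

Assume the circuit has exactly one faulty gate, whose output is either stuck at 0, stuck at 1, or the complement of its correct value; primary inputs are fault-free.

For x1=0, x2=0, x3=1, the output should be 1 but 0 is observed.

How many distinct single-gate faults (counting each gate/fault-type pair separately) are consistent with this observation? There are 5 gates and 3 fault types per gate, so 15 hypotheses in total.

8

Fault-free: G1=1, G2=0, G3=1, G4=1, G5=1 → 1. Observed 0.
  G1: stuck-at-0, inverted output ✓; others ✗
  G2: none of the 3 fault types match ✗
  G3: stuck-at-0, inverted output ✓; others ✗
  G4: stuck-at-0, inverted output ✓; others ✗
  G5: stuck-at-0, inverted output ✓; others ✗
Consistent faults: {G1 stuck-at-0, G1 inverted output, G3 stuck-at-0, G3 inverted output, G4 stuck-at-0, G4 inverted output, G5 stuck-at-0, G5 inverted output} — 8 in all.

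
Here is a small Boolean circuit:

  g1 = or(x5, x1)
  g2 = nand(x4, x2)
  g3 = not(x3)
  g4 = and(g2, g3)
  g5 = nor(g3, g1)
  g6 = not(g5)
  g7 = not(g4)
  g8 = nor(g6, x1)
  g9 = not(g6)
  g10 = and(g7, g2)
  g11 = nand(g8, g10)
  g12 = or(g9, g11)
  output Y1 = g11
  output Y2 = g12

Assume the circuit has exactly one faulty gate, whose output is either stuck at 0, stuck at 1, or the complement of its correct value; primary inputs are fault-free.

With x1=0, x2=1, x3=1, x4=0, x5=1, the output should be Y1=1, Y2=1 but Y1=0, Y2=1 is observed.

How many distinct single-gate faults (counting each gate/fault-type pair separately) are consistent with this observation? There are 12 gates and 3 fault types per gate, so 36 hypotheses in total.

Fault-free: g1=1, g2=1, g3=0, g4=0, g5=0, g6=1, g7=1, g8=0, g9=0, g10=1, g11=1, g12=1 → Y1=1, Y2=1. Observed Y1=0, Y2=1.
  g1: stuck-at-0, inverted output ✓; others ✗
  g2: none of the 3 fault types match ✗
  g3: none of the 3 fault types match ✗
  g4: none of the 3 fault types match ✗
  g5: stuck-at-1, inverted output ✓; others ✗
  g6: stuck-at-0, inverted output ✓; others ✗
  g7: none of the 3 fault types match ✗
  g8: none of the 3 fault types match ✗
  g9: none of the 3 fault types match ✗
  g10: none of the 3 fault types match ✗
  g11: none of the 3 fault types match ✗
  g12: none of the 3 fault types match ✗
Consistent faults: {g1 stuck-at-0, g1 inverted output, g5 stuck-at-1, g5 inverted output, g6 stuck-at-0, g6 inverted output} — 6 in all.

6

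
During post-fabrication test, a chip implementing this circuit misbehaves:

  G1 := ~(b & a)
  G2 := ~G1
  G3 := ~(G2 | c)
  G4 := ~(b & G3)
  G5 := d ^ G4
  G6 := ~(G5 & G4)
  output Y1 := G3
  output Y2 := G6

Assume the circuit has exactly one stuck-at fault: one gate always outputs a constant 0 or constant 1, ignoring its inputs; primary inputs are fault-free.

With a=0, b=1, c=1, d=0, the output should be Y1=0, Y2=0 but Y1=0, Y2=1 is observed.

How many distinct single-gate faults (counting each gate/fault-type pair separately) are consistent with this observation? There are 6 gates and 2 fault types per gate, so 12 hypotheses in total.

Fault-free: G1=1, G2=0, G3=0, G4=1, G5=1, G6=0 → Y1=0, Y2=0. Observed Y1=0, Y2=1.
  G1 stuck-at-0: output Y1=0, Y2=0 ✗
  G1 stuck-at-1: output Y1=0, Y2=0 ✗
  G2 stuck-at-0: output Y1=0, Y2=0 ✗
  G2 stuck-at-1: output Y1=0, Y2=0 ✗
  G3 stuck-at-0: output Y1=0, Y2=0 ✗
  G3 stuck-at-1: output Y1=1, Y2=1 ✗
  G4 stuck-at-0: output Y1=0, Y2=1 ✓
  G4 stuck-at-1: output Y1=0, Y2=0 ✗
  G5 stuck-at-0: output Y1=0, Y2=1 ✓
  G5 stuck-at-1: output Y1=0, Y2=0 ✗
  G6 stuck-at-0: output Y1=0, Y2=0 ✗
  G6 stuck-at-1: output Y1=0, Y2=1 ✓
Consistent faults: {G4 stuck-at-0, G5 stuck-at-0, G6 stuck-at-1} — 3 in all.

3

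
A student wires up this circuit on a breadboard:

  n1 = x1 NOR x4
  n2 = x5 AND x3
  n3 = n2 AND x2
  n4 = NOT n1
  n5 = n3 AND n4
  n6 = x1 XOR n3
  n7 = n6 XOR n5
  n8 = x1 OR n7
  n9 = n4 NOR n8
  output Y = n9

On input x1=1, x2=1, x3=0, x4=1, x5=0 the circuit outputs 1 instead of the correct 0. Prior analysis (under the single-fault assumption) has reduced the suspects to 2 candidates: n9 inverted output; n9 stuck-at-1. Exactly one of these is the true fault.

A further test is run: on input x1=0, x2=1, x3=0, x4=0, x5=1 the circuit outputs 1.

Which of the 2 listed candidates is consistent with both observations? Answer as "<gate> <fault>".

Evaluate each candidate on input x1=0, x2=1, x3=0, x4=0, x5=1:
  n9 inverted output: n1=1, n2=0, n3=0, n4=0, n5=0, n6=0, n7=0, n8=0, n9=0 [inverted output] → 0 — eliminated
  n9 stuck-at-1: n1=1, n2=0, n3=0, n4=0, n5=0, n6=0, n7=0, n8=0, n9=1 [stuck-at-1] → 1 — matches
Only n9 stuck-at-1 reproduces the observed 1.

n9 stuck-at-1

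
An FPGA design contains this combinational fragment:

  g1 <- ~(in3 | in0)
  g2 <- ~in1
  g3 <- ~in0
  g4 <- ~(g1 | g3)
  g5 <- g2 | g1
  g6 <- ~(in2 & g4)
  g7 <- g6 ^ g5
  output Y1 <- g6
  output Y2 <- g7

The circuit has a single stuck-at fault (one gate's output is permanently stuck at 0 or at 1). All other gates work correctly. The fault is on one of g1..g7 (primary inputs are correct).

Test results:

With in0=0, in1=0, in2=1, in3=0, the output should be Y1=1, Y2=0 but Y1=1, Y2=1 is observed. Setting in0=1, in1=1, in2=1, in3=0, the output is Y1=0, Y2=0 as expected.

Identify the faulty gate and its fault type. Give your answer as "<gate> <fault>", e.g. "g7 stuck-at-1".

Fault-free values for test 1 (in0=0, in1=0, in2=1, in3=0): g1=1, g2=1, g3=1, g4=0, g5=1, g6=1, g7=0, giving Y1=1, Y2=0. Observed Y1=1, Y2=1.
Test 1: faults giving observed Y1=1, Y2=1 are {g5 stuck-at-0, g7 stuck-at-1}.
Test 2 (in0=1, in1=1, in2=1, in3=0): fault-free g1=0, g2=0, g3=0, g4=1, g5=0, g6=0, g7=0 → Y1=0, Y2=0; observed Y1=0, Y2=0. Eliminates g7 stuck-at-1.
Only g5 stuck-at-0 is consistent with every test.

g5 stuck-at-0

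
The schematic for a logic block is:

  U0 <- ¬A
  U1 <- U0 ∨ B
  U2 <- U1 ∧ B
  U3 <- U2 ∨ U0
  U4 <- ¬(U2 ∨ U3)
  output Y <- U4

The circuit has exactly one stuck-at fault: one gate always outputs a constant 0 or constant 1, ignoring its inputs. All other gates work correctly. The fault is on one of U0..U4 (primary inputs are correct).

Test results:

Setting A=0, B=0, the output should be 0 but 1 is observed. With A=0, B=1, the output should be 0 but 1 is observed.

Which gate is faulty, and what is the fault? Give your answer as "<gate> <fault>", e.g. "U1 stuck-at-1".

Fault-free values for test 1 (A=0, B=0): U0=1, U1=1, U2=0, U3=1, U4=0, giving Y=0. Observed 1.
Test 1: faults giving observed 1 are {U0 stuck-at-0, U3 stuck-at-0, U4 stuck-at-1}.
Test 2 (A=0, B=1): fault-free U0=1, U1=1, U2=1, U3=1, U4=0 → 0; observed 1. Eliminates U0 stuck-at-0, U3 stuck-at-0.
Only U4 stuck-at-1 is consistent with every test.

U4 stuck-at-1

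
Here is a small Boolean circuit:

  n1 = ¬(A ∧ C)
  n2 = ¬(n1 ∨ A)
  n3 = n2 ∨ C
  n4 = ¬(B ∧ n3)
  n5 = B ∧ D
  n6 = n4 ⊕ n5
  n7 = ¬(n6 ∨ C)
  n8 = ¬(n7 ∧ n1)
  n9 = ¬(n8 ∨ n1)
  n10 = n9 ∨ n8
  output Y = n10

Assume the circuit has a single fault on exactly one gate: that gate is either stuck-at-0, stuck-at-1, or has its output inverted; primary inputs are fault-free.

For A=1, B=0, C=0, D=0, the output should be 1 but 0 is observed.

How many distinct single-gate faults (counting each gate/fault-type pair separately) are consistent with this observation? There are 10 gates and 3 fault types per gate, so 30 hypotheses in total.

12

Fault-free: n1=1, n2=0, n3=0, n4=1, n5=0, n6=1, n7=0, n8=1, n9=0, n10=1 → 1. Observed 0.
  n1: none of the 3 fault types match ✗
  n2: none of the 3 fault types match ✗
  n3: none of the 3 fault types match ✗
  n4: stuck-at-0, inverted output ✓; others ✗
  n5: stuck-at-1, inverted output ✓; others ✗
  n6: stuck-at-0, inverted output ✓; others ✗
  n7: stuck-at-1, inverted output ✓; others ✗
  n8: stuck-at-0, inverted output ✓; others ✗
  n9: none of the 3 fault types match ✗
  n10: stuck-at-0, inverted output ✓; others ✗
Consistent faults: {n4 stuck-at-0, n4 inverted output, n5 stuck-at-1, n5 inverted output, n6 stuck-at-0, n6 inverted output, n7 stuck-at-1, n7 inverted output, n8 stuck-at-0, n8 inverted output, n10 stuck-at-0, n10 inverted output} — 12 in all.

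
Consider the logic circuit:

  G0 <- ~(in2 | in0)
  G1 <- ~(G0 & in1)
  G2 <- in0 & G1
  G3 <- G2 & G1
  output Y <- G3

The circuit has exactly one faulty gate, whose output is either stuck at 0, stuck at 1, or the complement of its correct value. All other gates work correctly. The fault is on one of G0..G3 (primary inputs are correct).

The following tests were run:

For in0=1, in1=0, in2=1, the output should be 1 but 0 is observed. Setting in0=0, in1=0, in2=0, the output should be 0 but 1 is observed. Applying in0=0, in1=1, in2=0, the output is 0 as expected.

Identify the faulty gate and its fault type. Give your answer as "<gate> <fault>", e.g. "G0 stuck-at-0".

G2 inverted output

Fault-free values for test 1 (in0=1, in1=0, in2=1): G0=0, G1=1, G2=1, G3=1, giving Y=1. Observed 0.
Test 1: faults giving observed 0 are {G1 stuck-at-0, G1 inverted output, G2 stuck-at-0, G2 inverted output, G3 stuck-at-0, G3 inverted output}.
Test 2 (in0=0, in1=0, in2=0): fault-free G0=1, G1=1, G2=0, G3=0 → 0; observed 1. Eliminates G1 stuck-at-0, G1 inverted output, G2 stuck-at-0, G3 stuck-at-0.
Test 3 (in0=0, in1=1, in2=0): fault-free G0=1, G1=0, G2=0, G3=0 → 0; observed 0. Eliminates G3 inverted output.
Only G2 inverted output is consistent with every test.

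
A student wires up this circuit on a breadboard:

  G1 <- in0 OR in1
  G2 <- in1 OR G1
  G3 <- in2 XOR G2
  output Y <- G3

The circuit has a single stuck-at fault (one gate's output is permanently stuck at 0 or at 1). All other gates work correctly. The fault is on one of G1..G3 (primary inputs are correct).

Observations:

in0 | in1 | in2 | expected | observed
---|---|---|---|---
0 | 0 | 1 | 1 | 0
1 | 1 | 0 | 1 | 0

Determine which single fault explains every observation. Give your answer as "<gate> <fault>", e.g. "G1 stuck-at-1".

G3 stuck-at-0

Fault-free values for test 1 (in0=0, in1=0, in2=1): G1=0, G2=0, G3=1, giving Y=1. Observed 0.
Test 1: faults giving observed 0 are {G1 stuck-at-1, G2 stuck-at-1, G3 stuck-at-0}.
Test 2 (in0=1, in1=1, in2=0): fault-free G1=1, G2=1, G3=1 → 1; observed 0. Eliminates G1 stuck-at-1, G2 stuck-at-1.
Only G3 stuck-at-0 is consistent with every test.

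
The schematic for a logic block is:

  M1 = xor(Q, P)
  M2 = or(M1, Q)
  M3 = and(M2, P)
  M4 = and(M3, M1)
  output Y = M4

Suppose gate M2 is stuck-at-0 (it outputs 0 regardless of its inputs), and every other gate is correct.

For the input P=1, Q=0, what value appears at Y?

Propagate with M2 forced: M1=1, M2=0 [stuck-at-0], M3=0, M4=0.
So Y = 0. (Without the fault it would be 1.)

0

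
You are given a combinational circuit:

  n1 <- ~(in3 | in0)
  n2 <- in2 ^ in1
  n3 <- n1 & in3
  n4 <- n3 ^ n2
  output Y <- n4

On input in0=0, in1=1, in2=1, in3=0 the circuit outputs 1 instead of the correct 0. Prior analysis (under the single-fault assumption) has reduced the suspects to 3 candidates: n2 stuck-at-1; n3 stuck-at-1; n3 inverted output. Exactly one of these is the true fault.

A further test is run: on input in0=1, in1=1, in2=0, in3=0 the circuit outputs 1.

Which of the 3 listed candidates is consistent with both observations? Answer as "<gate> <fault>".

n2 stuck-at-1

Evaluate each candidate on input in0=1, in1=1, in2=0, in3=0:
  n2 stuck-at-1: n1=0, n2=1 [stuck-at-1], n3=0, n4=1 → 1 — matches
  n3 stuck-at-1: n1=0, n2=1, n3=1 [stuck-at-1], n4=0 → 0 — eliminated
  n3 inverted output: n1=0, n2=1, n3=1 [inverted output], n4=0 → 0 — eliminated
Only n2 stuck-at-1 reproduces the observed 1.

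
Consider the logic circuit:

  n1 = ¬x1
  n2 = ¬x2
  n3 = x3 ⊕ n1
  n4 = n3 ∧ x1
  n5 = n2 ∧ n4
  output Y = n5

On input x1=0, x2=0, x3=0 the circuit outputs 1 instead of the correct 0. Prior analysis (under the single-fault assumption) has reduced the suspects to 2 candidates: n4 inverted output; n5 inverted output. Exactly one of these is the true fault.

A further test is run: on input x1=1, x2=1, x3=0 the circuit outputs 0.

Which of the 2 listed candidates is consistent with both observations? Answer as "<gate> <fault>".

Evaluate each candidate on input x1=1, x2=1, x3=0:
  n4 inverted output: n1=0, n2=0, n3=0, n4=1 [inverted output], n5=0 → 0 — matches
  n5 inverted output: n1=0, n2=0, n3=0, n4=0, n5=1 [inverted output] → 1 — eliminated
Only n4 inverted output reproduces the observed 0.

n4 inverted output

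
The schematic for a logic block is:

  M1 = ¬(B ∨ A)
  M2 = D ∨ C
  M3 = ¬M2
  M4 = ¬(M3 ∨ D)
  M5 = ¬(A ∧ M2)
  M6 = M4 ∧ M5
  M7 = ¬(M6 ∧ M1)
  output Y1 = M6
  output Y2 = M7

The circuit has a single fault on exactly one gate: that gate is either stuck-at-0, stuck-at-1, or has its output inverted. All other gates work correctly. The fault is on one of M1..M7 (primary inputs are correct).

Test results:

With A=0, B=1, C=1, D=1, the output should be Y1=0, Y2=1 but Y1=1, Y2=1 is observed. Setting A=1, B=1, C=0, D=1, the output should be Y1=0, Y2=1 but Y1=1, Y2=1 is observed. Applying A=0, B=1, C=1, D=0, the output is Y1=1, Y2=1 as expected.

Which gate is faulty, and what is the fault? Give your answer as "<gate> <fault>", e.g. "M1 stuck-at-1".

M6 stuck-at-1

Fault-free values for test 1 (A=0, B=1, C=1, D=1): M1=0, M2=1, M3=0, M4=0, M5=1, M6=0, M7=1, giving Y1=0, Y2=1. Observed Y1=1, Y2=1.
Test 1: faults giving observed Y1=1, Y2=1 are {M4 stuck-at-1, M4 inverted output, M6 stuck-at-1, M6 inverted output}.
Test 2 (A=1, B=1, C=0, D=1): fault-free M1=0, M2=1, M3=0, M4=0, M5=0, M6=0, M7=1 → Y1=0, Y2=1; observed Y1=1, Y2=1. Eliminates M4 stuck-at-1, M4 inverted output.
Test 3 (A=0, B=1, C=1, D=0): fault-free M1=0, M2=1, M3=0, M4=1, M5=1, M6=1, M7=1 → Y1=1, Y2=1; observed Y1=1, Y2=1. Eliminates M6 inverted output.
Only M6 stuck-at-1 is consistent with every test.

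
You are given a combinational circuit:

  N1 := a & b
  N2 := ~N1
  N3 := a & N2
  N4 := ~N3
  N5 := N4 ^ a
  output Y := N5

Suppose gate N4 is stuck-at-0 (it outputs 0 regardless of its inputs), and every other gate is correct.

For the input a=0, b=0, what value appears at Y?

0

Propagate with N4 forced: N1=0, N2=1, N3=0, N4=0 [stuck-at-0], N5=0.
So Y = 0. (Without the fault it would be 1.)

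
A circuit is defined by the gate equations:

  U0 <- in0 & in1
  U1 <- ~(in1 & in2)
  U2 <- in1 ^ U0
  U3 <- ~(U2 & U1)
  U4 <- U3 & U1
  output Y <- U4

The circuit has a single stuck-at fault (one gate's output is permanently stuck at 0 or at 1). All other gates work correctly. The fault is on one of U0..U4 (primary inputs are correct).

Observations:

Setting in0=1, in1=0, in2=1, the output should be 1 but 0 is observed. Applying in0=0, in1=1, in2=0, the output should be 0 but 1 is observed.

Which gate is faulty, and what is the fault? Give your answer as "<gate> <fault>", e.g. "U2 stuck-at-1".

Fault-free values for test 1 (in0=1, in1=0, in2=1): U0=0, U1=1, U2=0, U3=1, U4=1, giving Y=1. Observed 0.
Test 1: faults giving observed 0 are {U0 stuck-at-1, U1 stuck-at-0, U2 stuck-at-1, U3 stuck-at-0, U4 stuck-at-0}.
Test 2 (in0=0, in1=1, in2=0): fault-free U0=0, U1=1, U2=1, U3=0, U4=0 → 0; observed 1. Eliminates U1 stuck-at-0, U2 stuck-at-1, U3 stuck-at-0, U4 stuck-at-0.
Only U0 stuck-at-1 is consistent with every test.

U0 stuck-at-1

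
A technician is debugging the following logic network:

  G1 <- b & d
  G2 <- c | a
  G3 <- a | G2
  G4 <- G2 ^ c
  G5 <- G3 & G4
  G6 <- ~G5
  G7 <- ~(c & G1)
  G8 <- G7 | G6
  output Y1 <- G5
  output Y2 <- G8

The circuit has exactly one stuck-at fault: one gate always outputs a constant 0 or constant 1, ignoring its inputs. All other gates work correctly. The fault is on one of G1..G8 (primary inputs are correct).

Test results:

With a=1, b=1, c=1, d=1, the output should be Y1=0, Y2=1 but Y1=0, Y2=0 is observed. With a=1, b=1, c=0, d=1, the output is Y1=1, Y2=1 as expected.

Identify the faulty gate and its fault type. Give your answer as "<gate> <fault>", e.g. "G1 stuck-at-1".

Fault-free values for test 1 (a=1, b=1, c=1, d=1): G1=1, G2=1, G3=1, G4=0, G5=0, G6=1, G7=0, G8=1, giving Y1=0, Y2=1. Observed Y1=0, Y2=0.
Test 1: faults giving observed Y1=0, Y2=0 are {G6 stuck-at-0, G8 stuck-at-0}.
Test 2 (a=1, b=1, c=0, d=1): fault-free G1=1, G2=1, G3=1, G4=1, G5=1, G6=0, G7=1, G8=1 → Y1=1, Y2=1; observed Y1=1, Y2=1. Eliminates G8 stuck-at-0.
Only G6 stuck-at-0 is consistent with every test.

G6 stuck-at-0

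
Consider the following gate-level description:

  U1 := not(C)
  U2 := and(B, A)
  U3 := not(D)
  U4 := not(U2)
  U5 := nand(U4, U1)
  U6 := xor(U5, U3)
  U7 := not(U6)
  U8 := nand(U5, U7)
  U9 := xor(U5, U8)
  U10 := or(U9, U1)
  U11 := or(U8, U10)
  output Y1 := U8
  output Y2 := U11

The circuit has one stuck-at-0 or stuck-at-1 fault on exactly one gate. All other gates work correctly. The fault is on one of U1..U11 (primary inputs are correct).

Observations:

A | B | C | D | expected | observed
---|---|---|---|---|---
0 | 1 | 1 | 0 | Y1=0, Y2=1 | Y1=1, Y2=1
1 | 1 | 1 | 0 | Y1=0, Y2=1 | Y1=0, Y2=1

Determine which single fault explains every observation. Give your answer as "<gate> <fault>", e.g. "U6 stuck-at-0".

Fault-free values for test 1 (A=0, B=1, C=1, D=0): U1=0, U2=0, U3=1, U4=1, U5=1, U6=0, U7=1, U8=0, U9=1, U10=1, U11=1, giving Y1=0, Y2=1. Observed Y1=1, Y2=1.
Test 1: faults giving observed Y1=1, Y2=1 are {U1 stuck-at-1, U3 stuck-at-0, U5 stuck-at-0, U6 stuck-at-1, U7 stuck-at-0, U8 stuck-at-1}.
Test 2 (A=1, B=1, C=1, D=0): fault-free U1=0, U2=1, U3=1, U4=0, U5=1, U6=0, U7=1, U8=0, U9=1, U10=1, U11=1 → Y1=0, Y2=1; observed Y1=0, Y2=1. Eliminates U3 stuck-at-0, U5 stuck-at-0, U6 stuck-at-1, U7 stuck-at-0, U8 stuck-at-1.
Only U1 stuck-at-1 is consistent with every test.

U1 stuck-at-1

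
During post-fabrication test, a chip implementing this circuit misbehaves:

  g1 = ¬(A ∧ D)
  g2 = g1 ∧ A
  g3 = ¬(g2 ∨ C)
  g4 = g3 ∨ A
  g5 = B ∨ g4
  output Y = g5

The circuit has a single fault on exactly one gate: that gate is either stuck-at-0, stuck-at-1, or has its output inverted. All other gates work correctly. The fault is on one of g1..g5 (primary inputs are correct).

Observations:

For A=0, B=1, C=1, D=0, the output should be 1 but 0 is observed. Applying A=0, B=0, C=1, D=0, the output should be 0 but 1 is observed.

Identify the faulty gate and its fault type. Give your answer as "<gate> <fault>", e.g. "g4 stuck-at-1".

Fault-free values for test 1 (A=0, B=1, C=1, D=0): g1=1, g2=0, g3=0, g4=0, g5=1, giving Y=1. Observed 0.
Test 1: faults giving observed 0 are {g5 stuck-at-0, g5 inverted output}.
Test 2 (A=0, B=0, C=1, D=0): fault-free g1=1, g2=0, g3=0, g4=0, g5=0 → 0; observed 1. Eliminates g5 stuck-at-0.
Only g5 inverted output is consistent with every test.

g5 inverted output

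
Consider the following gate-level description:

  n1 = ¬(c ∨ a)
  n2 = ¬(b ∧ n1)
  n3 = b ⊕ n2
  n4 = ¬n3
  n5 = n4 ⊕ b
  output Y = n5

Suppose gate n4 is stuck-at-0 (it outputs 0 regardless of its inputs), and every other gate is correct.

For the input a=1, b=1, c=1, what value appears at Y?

1

Propagate with n4 forced: n1=0, n2=1, n3=0, n4=0 [stuck-at-0], n5=1.
So Y = 1. (Without the fault it would be 0.)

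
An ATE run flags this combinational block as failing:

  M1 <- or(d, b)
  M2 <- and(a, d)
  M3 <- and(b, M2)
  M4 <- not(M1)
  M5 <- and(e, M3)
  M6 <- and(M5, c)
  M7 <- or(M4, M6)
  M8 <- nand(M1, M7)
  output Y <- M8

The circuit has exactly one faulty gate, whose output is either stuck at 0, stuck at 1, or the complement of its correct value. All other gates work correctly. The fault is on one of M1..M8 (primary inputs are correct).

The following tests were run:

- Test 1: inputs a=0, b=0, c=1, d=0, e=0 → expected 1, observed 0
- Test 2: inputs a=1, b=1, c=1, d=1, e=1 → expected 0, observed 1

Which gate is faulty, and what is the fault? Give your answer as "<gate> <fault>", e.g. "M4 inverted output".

Fault-free values for test 1 (a=0, b=0, c=1, d=0, e=0): M1=0, M2=0, M3=0, M4=1, M5=0, M6=0, M7=1, M8=1, giving Y=1. Observed 0.
Test 1: faults giving observed 0 are {M8 stuck-at-0, M8 inverted output}.
Test 2 (a=1, b=1, c=1, d=1, e=1): fault-free M1=1, M2=1, M3=1, M4=0, M5=1, M6=1, M7=1, M8=0 → 0; observed 1. Eliminates M8 stuck-at-0.
Only M8 inverted output is consistent with every test.

M8 inverted output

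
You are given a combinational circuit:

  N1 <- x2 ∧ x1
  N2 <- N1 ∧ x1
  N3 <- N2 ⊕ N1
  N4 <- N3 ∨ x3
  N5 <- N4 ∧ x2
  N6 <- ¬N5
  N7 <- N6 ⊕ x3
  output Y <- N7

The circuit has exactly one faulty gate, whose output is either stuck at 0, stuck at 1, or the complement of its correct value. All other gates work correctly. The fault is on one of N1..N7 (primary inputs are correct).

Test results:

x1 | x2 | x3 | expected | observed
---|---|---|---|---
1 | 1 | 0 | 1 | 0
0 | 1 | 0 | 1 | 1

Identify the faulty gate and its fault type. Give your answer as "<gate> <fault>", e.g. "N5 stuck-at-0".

N2 stuck-at-0

Fault-free values for test 1 (x1=1, x2=1, x3=0): N1=1, N2=1, N3=0, N4=0, N5=0, N6=1, N7=1, giving Y=1. Observed 0.
Test 1: faults giving observed 0 are {N2 stuck-at-0, N2 inverted output, N3 stuck-at-1, N3 inverted output, N4 stuck-at-1, N4 inverted output, N5 stuck-at-1, N5 inverted output, N6 stuck-at-0, N6 inverted output, N7 stuck-at-0, N7 inverted output}.
Test 2 (x1=0, x2=1, x3=0): fault-free N1=0, N2=0, N3=0, N4=0, N5=0, N6=1, N7=1 → 1; observed 1. Eliminates N2 inverted output, N3 stuck-at-1, N3 inverted output, N4 stuck-at-1, N4 inverted output, N5 stuck-at-1, N5 inverted output, N6 stuck-at-0, N6 inverted output, N7 stuck-at-0, N7 inverted output.
Only N2 stuck-at-0 is consistent with every test.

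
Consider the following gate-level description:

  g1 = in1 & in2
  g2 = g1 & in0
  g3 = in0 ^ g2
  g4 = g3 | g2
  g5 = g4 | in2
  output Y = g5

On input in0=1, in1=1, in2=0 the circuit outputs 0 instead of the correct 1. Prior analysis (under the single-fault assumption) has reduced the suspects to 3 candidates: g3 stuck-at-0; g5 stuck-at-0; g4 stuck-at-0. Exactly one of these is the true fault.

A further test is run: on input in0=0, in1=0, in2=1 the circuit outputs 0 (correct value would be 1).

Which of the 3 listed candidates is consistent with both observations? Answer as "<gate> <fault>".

Evaluate each candidate on input in0=0, in1=0, in2=1:
  g3 stuck-at-0: g1=0, g2=0, g3=0 [stuck-at-0], g4=0, g5=1 → 1 — eliminated
  g5 stuck-at-0: g1=0, g2=0, g3=0, g4=0, g5=0 [stuck-at-0] → 0 — matches
  g4 stuck-at-0: g1=0, g2=0, g3=0, g4=0 [stuck-at-0], g5=1 → 1 — eliminated
Only g5 stuck-at-0 reproduces the observed 0.

g5 stuck-at-0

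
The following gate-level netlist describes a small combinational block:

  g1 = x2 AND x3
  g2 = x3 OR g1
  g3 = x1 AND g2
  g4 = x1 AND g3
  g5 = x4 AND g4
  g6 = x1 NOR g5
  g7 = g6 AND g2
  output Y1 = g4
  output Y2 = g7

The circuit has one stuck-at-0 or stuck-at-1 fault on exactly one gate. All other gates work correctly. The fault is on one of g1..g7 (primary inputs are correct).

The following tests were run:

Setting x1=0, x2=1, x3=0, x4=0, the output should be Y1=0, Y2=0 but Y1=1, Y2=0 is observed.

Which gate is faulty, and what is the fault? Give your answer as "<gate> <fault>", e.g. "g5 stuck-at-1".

Fault-free values for test 1 (x1=0, x2=1, x3=0, x4=0): g1=0, g2=0, g3=0, g4=0, g5=0, g6=1, g7=0, giving Y1=0, Y2=0. Observed Y1=1, Y2=0.
Test 1: faults giving observed Y1=1, Y2=0 are {g4 stuck-at-1}.
Only g4 stuck-at-1 is consistent with every test.

g4 stuck-at-1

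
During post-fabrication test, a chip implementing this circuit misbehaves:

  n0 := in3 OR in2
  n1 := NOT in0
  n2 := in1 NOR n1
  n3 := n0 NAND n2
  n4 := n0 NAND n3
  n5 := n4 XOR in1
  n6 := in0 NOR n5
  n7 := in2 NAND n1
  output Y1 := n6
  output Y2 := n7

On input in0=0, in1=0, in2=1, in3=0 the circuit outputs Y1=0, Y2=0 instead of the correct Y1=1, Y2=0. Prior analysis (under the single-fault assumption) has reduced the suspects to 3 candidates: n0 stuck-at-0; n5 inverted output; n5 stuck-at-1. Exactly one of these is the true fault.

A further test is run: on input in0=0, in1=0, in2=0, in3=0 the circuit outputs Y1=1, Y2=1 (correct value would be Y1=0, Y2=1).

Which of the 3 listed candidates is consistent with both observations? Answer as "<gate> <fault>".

Evaluate each candidate on input in0=0, in1=0, in2=0, in3=0:
  n0 stuck-at-0: n0=0 [stuck-at-0], n1=1, n2=0, n3=1, n4=1, n5=1, n6=0, n7=1 → Y1=0, Y2=1 — eliminated
  n5 inverted output: n0=0, n1=1, n2=0, n3=1, n4=1, n5=0 [inverted output], n6=1, n7=1 → Y1=1, Y2=1 — matches
  n5 stuck-at-1: n0=0, n1=1, n2=0, n3=1, n4=1, n5=1 [stuck-at-1], n6=0, n7=1 → Y1=0, Y2=1 — eliminated
Only n5 inverted output reproduces the observed Y1=1, Y2=1.

n5 inverted output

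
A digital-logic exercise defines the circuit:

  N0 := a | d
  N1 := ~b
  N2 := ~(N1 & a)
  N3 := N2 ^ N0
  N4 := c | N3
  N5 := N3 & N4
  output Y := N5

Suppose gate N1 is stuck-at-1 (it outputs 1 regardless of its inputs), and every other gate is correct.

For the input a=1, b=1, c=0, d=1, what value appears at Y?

1

Propagate with N1 forced: N0=1, N1=1 [stuck-at-1], N2=0, N3=1, N4=1, N5=1.
So Y = 1. (Without the fault it would be 0.)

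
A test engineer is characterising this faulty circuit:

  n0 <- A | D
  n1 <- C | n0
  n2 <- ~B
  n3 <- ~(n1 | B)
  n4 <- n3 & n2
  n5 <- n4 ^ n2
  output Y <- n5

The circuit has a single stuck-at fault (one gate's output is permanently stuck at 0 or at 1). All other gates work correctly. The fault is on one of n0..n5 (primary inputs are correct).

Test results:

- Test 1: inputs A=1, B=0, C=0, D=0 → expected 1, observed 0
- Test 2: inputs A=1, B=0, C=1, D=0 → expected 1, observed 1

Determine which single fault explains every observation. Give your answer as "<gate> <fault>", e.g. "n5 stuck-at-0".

Fault-free values for test 1 (A=1, B=0, C=0, D=0): n0=1, n1=1, n2=1, n3=0, n4=0, n5=1, giving Y=1. Observed 0.
Test 1: faults giving observed 0 are {n0 stuck-at-0, n1 stuck-at-0, n2 stuck-at-0, n3 stuck-at-1, n4 stuck-at-1, n5 stuck-at-0}.
Test 2 (A=1, B=0, C=1, D=0): fault-free n0=1, n1=1, n2=1, n3=0, n4=0, n5=1 → 1; observed 1. Eliminates n1 stuck-at-0, n2 stuck-at-0, n3 stuck-at-1, n4 stuck-at-1, n5 stuck-at-0.
Only n0 stuck-at-0 is consistent with every test.

n0 stuck-at-0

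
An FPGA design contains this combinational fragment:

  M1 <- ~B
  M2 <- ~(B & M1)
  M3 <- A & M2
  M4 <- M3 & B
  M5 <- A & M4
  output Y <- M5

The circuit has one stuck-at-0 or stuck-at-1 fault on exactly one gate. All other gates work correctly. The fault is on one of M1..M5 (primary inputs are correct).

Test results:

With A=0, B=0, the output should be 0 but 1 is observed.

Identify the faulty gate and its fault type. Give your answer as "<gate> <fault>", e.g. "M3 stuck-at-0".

M5 stuck-at-1

Fault-free values for test 1 (A=0, B=0): M1=1, M2=1, M3=0, M4=0, M5=0, giving Y=0. Observed 1.
Test 1: faults giving observed 1 are {M5 stuck-at-1}.
Only M5 stuck-at-1 is consistent with every test.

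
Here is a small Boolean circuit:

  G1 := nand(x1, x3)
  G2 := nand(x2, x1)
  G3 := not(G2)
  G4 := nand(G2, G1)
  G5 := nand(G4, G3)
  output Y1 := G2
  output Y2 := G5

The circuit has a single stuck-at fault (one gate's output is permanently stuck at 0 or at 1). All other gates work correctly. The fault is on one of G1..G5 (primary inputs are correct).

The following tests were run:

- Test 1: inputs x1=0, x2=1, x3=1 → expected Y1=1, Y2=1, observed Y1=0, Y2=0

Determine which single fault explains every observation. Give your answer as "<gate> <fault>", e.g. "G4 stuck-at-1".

G2 stuck-at-0

Fault-free values for test 1 (x1=0, x2=1, x3=1): G1=1, G2=1, G3=0, G4=0, G5=1, giving Y1=1, Y2=1. Observed Y1=0, Y2=0.
Test 1: faults giving observed Y1=0, Y2=0 are {G2 stuck-at-0}.
Only G2 stuck-at-0 is consistent with every test.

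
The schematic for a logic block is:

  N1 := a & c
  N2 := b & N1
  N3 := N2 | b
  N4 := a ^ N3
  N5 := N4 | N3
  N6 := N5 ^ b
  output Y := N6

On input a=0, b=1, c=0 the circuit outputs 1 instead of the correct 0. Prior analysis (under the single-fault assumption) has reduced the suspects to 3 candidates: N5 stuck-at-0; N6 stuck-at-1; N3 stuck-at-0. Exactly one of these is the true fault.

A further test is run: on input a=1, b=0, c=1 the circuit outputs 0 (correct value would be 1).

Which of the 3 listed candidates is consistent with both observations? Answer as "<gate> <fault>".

Evaluate each candidate on input a=1, b=0, c=1:
  N5 stuck-at-0: N1=1, N2=0, N3=0, N4=1, N5=0 [stuck-at-0], N6=0 → 0 — matches
  N6 stuck-at-1: N1=1, N2=0, N3=0, N4=1, N5=1, N6=1 [stuck-at-1] → 1 — eliminated
  N3 stuck-at-0: N1=1, N2=0, N3=0 [stuck-at-0], N4=1, N5=1, N6=1 → 1 — eliminated
Only N5 stuck-at-0 reproduces the observed 0.

N5 stuck-at-0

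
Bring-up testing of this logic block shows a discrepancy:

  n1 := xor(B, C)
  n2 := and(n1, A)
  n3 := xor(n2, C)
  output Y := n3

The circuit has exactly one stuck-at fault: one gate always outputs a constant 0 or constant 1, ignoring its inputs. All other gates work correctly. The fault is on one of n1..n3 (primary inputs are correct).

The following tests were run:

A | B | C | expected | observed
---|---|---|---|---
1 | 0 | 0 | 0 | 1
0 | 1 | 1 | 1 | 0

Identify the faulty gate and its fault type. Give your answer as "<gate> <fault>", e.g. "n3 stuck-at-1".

n2 stuck-at-1

Fault-free values for test 1 (A=1, B=0, C=0): n1=0, n2=0, n3=0, giving Y=0. Observed 1.
Test 1: faults giving observed 1 are {n1 stuck-at-1, n2 stuck-at-1, n3 stuck-at-1}.
Test 2 (A=0, B=1, C=1): fault-free n1=0, n2=0, n3=1 → 1; observed 0. Eliminates n1 stuck-at-1, n3 stuck-at-1.
Only n2 stuck-at-1 is consistent with every test.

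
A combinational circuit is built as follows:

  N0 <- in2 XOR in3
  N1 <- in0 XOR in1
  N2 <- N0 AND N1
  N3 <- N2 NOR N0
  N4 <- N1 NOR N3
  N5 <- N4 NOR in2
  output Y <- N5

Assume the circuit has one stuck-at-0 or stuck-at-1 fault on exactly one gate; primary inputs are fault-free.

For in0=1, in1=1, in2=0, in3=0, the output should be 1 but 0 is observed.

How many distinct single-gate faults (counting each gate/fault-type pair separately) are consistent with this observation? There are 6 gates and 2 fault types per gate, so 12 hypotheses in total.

Fault-free: N0=0, N1=0, N2=0, N3=1, N4=0, N5=1 → 1. Observed 0.
  N0 stuck-at-0: output 1 ✗
  N0 stuck-at-1: output 0 ✓
  N1 stuck-at-0: output 1 ✗
  N1 stuck-at-1: output 1 ✗
  N2 stuck-at-0: output 1 ✗
  N2 stuck-at-1: output 0 ✓
  N3 stuck-at-0: output 0 ✓
  N3 stuck-at-1: output 1 ✗
  N4 stuck-at-0: output 1 ✗
  N4 stuck-at-1: output 0 ✓
  N5 stuck-at-0: output 0 ✓
  N5 stuck-at-1: output 1 ✗
Consistent faults: {N0 stuck-at-1, N2 stuck-at-1, N3 stuck-at-0, N4 stuck-at-1, N5 stuck-at-0} — 5 in all.

5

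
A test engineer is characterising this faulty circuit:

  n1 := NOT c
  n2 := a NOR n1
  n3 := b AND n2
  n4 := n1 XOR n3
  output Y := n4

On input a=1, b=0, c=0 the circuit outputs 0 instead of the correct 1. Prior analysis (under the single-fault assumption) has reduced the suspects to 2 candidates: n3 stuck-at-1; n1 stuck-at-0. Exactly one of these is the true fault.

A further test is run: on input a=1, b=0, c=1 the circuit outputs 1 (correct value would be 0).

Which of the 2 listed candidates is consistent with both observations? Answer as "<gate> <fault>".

Evaluate each candidate on input a=1, b=0, c=1:
  n3 stuck-at-1: n1=0, n2=0, n3=1 [stuck-at-1], n4=1 → 1 — matches
  n1 stuck-at-0: n1=0 [stuck-at-0], n2=0, n3=0, n4=0 → 0 — eliminated
Only n3 stuck-at-1 reproduces the observed 1.

n3 stuck-at-1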